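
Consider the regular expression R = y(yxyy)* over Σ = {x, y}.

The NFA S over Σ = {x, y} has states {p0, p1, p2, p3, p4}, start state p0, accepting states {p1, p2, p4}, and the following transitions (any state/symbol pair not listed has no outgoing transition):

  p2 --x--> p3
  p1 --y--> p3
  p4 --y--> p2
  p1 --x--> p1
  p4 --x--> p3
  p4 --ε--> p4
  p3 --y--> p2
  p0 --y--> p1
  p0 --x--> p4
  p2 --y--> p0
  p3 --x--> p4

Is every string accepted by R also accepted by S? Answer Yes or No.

The string yyxyy is in L(R) but not in L(S).
So L(R) ⊄ L(S).

No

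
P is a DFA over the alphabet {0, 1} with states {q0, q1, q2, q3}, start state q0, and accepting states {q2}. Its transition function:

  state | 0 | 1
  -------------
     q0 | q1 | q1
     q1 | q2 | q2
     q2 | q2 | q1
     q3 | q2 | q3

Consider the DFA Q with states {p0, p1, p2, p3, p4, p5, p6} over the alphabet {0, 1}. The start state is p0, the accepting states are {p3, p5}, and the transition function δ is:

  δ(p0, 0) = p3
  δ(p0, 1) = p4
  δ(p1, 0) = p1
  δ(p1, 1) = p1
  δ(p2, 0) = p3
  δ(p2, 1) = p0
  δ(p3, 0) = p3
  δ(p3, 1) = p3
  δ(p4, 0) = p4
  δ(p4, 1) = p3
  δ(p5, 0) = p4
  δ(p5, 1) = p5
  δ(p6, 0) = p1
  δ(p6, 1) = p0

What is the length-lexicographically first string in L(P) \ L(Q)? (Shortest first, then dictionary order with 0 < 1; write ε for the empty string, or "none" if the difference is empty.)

The string 10 is accepted by P but not by Q.
No shorter string lies in the difference, and 10 is the lexicographically first length-2 string in L(P) \ L(Q).

10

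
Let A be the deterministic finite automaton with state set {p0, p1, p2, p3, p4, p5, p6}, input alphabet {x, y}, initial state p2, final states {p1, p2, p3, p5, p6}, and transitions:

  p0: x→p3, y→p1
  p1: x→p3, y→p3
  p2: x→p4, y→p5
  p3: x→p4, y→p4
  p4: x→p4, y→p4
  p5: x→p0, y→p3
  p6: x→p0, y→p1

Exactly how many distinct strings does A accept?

7

The useful subgraph on states {p0, p1, p2, p3, p5} is acyclic, so L(A) is finite; the longest accepting path visits 5 useful states, giving maximum string length 4.
Counting accepting paths from p2 by length: 1 of length 0, 1 of length 1, 1 of length 2, 2 of length 3, 2 of length 4. Total 7.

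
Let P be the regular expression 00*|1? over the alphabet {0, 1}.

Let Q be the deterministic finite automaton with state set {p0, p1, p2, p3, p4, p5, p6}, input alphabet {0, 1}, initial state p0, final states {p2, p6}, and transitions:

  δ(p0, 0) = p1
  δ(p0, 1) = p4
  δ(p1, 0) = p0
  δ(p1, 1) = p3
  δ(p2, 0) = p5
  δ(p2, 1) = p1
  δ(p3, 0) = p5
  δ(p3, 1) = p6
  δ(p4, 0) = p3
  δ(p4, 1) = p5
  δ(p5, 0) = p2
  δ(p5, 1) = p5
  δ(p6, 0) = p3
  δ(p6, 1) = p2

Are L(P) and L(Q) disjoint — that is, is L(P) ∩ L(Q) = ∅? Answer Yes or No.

Yes

Converting the expression P to a DFA (subset construction, then merging equivalent states) gives the minimal DFA with states {r0, r1, r2, r3}, start state r0, accepting states {r0, r1, r2} and transitions r0: 0→r1, 1→r2; r1: 0→r1, 1→r3; r2: 0→r3, 1→r3; r3: 0→r3, 1→r3.
Exploring the product automaton P × Q from the start pair (r0, p0), following both machines on each input symbol, reaches 11 state pairs: (r0, p0), (r1, p1), (r2, p4), (r1, p0), (r3, p3), (r3, p5), (r3, p4), (r3, p6), (r3, p2), (r3, p1), (r3, p0).
P accepts in {r0, r1, r2} and Q accepts in {p2, p6}; no reachable pair has both components accepting, so no string drives both machines to acceptance simultaneously and L(P) ∩ L(Q) = ∅.
So no string is accepted by both, and the intersection is empty.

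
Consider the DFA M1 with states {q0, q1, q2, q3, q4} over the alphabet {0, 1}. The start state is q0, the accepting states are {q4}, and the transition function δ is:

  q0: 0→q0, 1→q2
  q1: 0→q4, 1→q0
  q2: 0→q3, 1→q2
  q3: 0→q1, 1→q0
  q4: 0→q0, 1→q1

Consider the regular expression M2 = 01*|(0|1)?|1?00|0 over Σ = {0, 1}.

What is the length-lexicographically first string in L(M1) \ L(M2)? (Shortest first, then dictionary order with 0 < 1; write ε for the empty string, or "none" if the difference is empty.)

The string 1000 is accepted by M1 but not by M2.
No shorter string lies in the difference, and 1000 is the lexicographically first length-4 string in L(M1) \ L(M2).

1000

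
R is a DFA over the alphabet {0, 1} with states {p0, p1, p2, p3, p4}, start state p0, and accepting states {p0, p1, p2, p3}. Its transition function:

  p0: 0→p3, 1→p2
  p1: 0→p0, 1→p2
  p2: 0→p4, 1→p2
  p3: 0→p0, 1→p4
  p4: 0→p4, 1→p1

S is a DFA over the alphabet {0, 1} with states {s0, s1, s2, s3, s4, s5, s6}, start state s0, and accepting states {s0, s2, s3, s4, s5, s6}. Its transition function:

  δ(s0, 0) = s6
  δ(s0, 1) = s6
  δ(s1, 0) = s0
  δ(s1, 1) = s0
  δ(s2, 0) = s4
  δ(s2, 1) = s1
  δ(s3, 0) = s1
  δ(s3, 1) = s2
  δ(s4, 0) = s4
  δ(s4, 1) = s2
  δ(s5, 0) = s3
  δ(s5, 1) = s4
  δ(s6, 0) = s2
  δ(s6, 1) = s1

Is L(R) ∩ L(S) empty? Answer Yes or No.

No

The empty string ε is accepted by both R and S.
Hence L(R) ∩ L(S) ≠ ∅.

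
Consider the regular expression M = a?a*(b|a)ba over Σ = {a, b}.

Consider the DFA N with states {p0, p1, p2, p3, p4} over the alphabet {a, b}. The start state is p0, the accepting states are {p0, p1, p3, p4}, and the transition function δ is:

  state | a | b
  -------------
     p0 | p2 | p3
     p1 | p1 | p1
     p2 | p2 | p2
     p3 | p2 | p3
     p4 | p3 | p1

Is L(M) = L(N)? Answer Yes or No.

The string aba is accepted by M but rejected by N.
So L(M) ≠ L(N).

No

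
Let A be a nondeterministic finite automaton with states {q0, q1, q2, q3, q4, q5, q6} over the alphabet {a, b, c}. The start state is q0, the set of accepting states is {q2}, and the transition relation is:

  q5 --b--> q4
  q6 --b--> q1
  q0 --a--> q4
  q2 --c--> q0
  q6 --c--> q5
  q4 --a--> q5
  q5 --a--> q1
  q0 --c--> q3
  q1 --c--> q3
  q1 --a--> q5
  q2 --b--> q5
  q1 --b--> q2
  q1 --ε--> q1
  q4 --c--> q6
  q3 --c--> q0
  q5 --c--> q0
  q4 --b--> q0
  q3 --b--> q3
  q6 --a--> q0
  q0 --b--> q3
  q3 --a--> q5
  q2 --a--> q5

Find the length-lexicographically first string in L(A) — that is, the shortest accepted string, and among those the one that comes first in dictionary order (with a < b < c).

A breadth-first search from q0 reaches an accepting state first via the path q0 → q4 → q5 → q1 → q2 on input aaab.
No string of length < 4 is accepted (BFS exhausts all shorter strings without reaching an accepting state), and aaab is the lexicographically least accepting string of length 4.

aaab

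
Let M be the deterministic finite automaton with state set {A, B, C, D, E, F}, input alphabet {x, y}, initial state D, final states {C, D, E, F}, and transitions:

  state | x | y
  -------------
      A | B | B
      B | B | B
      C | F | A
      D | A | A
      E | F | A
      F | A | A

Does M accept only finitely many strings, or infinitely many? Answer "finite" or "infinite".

finite

The useful states (reachable from D and able to reach an accepting state) are {D}.
Restricted to these states the transition graph has no cycle, so every accepting path has bounded length and L is finite.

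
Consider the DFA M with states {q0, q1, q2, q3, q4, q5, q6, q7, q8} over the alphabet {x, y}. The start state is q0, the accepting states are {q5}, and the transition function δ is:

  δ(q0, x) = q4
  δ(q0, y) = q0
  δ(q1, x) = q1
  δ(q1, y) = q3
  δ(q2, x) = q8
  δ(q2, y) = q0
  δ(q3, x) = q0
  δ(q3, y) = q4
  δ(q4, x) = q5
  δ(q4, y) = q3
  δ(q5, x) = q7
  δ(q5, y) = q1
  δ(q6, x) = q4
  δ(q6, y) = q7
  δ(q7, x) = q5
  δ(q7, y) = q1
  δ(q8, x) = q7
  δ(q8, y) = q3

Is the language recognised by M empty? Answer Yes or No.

The string xx is accepted: the run q0 → q4 → q5 ends in the accepting state q5.
Since at least one string is accepted, L(M) is not empty.

No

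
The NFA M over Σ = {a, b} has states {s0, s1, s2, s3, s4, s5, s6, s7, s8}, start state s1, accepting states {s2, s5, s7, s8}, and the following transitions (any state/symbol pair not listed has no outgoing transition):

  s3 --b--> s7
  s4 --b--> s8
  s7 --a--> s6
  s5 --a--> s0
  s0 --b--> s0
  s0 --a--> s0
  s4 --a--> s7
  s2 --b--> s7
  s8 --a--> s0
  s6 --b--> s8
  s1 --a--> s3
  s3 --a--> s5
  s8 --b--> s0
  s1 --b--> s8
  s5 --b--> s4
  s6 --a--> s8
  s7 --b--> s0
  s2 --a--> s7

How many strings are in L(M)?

The useful subgraph on states {s1, s3, s4, s5, s6, s7, s8} is acyclic, so L(M) is finite; the longest accepting path visits 7 useful states, giving maximum string length 6.
Counting accepting paths from s1 by length: 1 of length 1, 2 of length 2, 4 of length 4, 2 of length 6. Total 9.

9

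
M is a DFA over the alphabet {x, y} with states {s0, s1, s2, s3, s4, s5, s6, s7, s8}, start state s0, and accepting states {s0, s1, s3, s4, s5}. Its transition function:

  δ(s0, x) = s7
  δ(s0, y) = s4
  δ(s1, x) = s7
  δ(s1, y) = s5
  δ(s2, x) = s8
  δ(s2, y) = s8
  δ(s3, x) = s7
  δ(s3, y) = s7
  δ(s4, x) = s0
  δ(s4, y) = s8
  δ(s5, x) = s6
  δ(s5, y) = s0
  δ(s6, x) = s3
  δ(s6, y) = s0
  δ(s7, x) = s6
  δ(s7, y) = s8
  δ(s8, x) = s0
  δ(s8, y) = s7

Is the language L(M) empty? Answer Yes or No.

The empty string ε is accepted: the run s0 ends in the accepting state s0.
Since at least one string is accepted, L(M) is not empty.

No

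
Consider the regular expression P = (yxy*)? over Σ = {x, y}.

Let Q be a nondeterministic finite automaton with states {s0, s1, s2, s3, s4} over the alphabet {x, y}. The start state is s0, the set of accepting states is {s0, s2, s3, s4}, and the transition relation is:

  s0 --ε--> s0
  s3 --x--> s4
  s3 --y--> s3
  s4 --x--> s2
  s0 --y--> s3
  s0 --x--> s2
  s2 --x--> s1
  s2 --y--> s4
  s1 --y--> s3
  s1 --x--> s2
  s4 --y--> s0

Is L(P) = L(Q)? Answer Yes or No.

No

The string x is accepted by Q but rejected by P.
So L(P) ≠ L(Q).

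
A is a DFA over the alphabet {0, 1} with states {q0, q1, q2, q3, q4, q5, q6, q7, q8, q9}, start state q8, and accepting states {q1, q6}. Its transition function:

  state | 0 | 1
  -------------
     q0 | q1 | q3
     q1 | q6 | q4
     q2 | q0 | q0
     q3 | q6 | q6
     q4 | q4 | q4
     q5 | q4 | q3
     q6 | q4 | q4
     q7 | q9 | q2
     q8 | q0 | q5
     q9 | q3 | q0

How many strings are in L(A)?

The useful subgraph on states {q0, q1, q3, q5, q6, q8} is acyclic, so L(A) is finite; the longest accepting path visits 4 useful states, giving maximum string length 3.
Counting accepting paths from q8 by length: 1 of length 2, 5 of length 3. Total 6.

6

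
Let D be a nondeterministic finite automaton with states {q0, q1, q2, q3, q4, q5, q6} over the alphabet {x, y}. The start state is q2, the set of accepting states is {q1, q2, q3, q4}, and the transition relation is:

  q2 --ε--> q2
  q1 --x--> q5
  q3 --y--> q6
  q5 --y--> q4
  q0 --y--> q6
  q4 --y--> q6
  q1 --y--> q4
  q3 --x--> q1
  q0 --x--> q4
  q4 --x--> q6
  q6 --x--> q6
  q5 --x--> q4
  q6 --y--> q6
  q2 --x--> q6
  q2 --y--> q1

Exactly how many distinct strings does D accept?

The useful subgraph on states {q1, q2, q4, q5} is acyclic, so L(D) is finite; the longest accepting path visits 4 useful states, giving maximum string length 3.
Counting accepting paths from q2 by length: 1 of length 0, 1 of length 1, 1 of length 2, 2 of length 3. Total 5.

5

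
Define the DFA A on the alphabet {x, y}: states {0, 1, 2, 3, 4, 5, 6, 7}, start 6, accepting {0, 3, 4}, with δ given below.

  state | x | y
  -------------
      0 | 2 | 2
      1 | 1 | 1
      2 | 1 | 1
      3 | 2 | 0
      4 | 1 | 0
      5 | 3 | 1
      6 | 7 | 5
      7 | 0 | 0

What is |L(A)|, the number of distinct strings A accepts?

4

The useful subgraph on states {0, 3, 5, 6, 7} is acyclic, so L(A) is finite; the longest accepting path visits 4 useful states, giving maximum string length 3.
Counting accepting paths from 6 by length: 3 of length 2, 1 of length 3. Total 4.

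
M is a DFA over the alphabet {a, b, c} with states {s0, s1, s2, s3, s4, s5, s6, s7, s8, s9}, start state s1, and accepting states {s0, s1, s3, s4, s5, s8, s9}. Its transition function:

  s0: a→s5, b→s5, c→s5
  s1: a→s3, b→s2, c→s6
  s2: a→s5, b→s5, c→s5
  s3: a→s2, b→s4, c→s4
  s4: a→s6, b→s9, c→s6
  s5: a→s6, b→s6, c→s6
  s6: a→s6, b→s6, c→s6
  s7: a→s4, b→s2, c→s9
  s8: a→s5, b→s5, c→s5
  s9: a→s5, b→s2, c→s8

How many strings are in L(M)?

The useful subgraph on states {s1, s2, s3, s4, s5, s8, s9} is acyclic, so L(M) is finite; the longest accepting path visits 6 useful states, giving maximum string length 5.
Counting accepting paths from s1 by length: 1 of length 0, 1 of length 1, 5 of length 2, 5 of length 3, 4 of length 4, 12 of length 5. Total 28.

28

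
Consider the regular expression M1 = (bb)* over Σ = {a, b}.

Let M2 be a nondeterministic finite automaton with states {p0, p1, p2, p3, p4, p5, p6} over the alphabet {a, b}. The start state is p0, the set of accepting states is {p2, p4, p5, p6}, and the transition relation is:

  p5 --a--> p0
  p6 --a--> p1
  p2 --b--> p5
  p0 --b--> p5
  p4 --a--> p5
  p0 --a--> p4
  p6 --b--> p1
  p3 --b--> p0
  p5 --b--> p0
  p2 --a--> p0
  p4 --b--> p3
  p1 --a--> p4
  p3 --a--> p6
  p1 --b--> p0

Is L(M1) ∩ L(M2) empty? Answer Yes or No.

Converting the expression M1 to a DFA (subset construction, then merging equivalent states) gives the minimal DFA with states {r0, r1, r2}, start state r0, accepting states {r0} and transitions r0: a→r1, b→r2; r1: a→r1, b→r1; r2: a→r1, b→r0.
Exploring the product automaton M1 × M2 from the start pair (r0, p0), following both machines on each input symbol, reaches 8 state pairs: (r0, p0), (r1, p4), (r2, p5), (r1, p5), (r1, p3), (r1, p0), (r1, p6), (r1, p1).
M1 accepts in {r0} and M2 accepts in {p2, p4, p5, p6}; no reachable pair has both components accepting, so no string drives both machines to acceptance simultaneously and L(M1) ∩ L(M2) = ∅.
So no string is accepted by both, and the intersection is empty.

Yes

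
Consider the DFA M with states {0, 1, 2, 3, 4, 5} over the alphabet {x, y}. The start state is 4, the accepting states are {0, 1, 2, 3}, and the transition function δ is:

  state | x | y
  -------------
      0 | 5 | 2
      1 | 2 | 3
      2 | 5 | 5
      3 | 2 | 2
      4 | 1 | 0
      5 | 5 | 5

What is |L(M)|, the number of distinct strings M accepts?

The useful subgraph on states {0, 1, 2, 3, 4} is acyclic, so L(M) is finite; the longest accepting path visits 4 useful states, giving maximum string length 3.
Counting accepting paths from 4 by length: 2 of length 1, 3 of length 2, 2 of length 3. Total 7.

7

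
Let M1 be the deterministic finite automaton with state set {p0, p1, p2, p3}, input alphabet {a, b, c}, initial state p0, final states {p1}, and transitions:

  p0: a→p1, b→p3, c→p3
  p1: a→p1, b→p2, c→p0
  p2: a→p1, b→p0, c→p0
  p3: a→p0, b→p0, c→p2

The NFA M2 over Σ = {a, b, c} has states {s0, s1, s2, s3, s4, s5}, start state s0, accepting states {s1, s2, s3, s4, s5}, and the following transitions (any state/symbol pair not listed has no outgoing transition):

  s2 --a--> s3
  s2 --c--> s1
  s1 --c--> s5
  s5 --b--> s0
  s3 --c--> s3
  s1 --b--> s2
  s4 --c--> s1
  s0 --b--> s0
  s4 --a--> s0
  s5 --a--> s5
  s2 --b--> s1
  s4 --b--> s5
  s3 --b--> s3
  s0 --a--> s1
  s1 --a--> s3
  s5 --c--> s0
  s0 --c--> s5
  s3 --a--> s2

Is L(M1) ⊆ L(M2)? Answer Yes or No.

Exploring the product automaton M1 × M2 from the start pair (p0, s0), following both machines on each input symbol, reaches 19 state pairs: (p0, s0), (p1, s1), (p3, s0), (p3, s5), (p1, s3), (p2, s2), (p0, s5), (p0, s1), (p2, s5), (p2, s0), (p1, s2), (p2, s3), (p0, s3), (p1, s5), (p3, s2), (p2, s1), (p3, s3), (p0, s2), (p3, s1).
M1 accepts in {p1} and M2 accepts in {s1, s2, s3, s4, s5}. The reachable pairs whose M1-component is accepting are (p1, s1), (p1, s3), (p1, s2), (p1, s5); in each of them the M2-component is accepting too, so the product for L(M1) \ L(M2) (M1-component accepting, M2-component rejecting) has no reachable accepting pair and the difference is empty.
Hence every string in L(M1) is also in L(M2).

Yes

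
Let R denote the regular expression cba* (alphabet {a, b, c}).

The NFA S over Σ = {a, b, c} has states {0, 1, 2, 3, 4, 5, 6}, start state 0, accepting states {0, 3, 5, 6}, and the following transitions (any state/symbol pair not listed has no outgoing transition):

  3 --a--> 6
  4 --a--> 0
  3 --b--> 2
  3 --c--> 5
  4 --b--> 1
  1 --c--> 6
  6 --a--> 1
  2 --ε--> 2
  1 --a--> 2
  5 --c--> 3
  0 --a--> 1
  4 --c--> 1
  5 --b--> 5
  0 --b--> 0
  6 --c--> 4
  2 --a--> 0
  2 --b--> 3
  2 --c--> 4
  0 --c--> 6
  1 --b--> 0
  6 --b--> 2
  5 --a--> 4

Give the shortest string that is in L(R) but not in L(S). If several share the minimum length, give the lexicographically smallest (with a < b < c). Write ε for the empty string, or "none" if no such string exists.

cb

The string cb is accepted by R but not by S.
No shorter string lies in the difference, and cb is the lexicographically first length-2 string in L(R) \ L(S).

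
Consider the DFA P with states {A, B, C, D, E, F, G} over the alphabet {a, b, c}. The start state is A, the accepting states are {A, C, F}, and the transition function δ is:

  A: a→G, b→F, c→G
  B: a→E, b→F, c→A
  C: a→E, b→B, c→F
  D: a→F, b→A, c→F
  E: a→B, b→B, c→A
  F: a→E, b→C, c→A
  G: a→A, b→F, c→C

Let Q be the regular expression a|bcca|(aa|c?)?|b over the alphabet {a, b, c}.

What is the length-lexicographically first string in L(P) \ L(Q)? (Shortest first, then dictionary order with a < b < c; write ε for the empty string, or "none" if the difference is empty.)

ab

The string ab is accepted by P but not by Q.
No shorter string lies in the difference, and ab is the lexicographically first length-2 string in L(P) \ L(Q).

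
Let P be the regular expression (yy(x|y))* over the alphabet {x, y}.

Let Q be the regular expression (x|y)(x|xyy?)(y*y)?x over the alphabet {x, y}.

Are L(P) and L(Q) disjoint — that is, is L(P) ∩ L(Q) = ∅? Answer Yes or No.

Yes

Converting the expression P to a DFA (subset construction, then merging equivalent states) gives the minimal DFA with states {p0, p1, p2, p3}, start state p0, accepting states {p0} and transitions p0: x→p1, y→p2; p1: x→p1, y→p1; p2: x→p1, y→p3; p3: x→p0, y→p0.
Converting the expression Q to a DFA (subset construction, then merging equivalent states) gives the minimal DFA with states {q0, q1, q2, q3, q4}, start state q0, accepting states {q4} and transitions q0: x→q1, y→q1; q1: x→q2, y→q3; q2: x→q4, y→q2; q3: x→q3, y→q3; q4: x→q3, y→q3.
Exploring the product automaton P × Q from the start pair (p0, q0), following both machines on each input symbol, reaches 9 state pairs: (p0, q0), (p1, q1), (p2, q1), (p1, q2), (p1, q3), (p3, q3), (p1, q4), (p0, q3), (p2, q3).
P accepts in {p0} and Q accepts in {q4}; no reachable pair has both components accepting, so no string drives both machines to acceptance simultaneously and L(P) ∩ L(Q) = ∅.
So no string is accepted by both, and the intersection is empty.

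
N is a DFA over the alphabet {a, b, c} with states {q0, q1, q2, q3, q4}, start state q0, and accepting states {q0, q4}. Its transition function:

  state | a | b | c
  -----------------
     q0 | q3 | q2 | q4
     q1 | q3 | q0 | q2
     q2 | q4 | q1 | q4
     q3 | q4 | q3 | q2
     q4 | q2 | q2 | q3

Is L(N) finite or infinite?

infinite

State q0 is reachable from the start and can reach an accepting state, and it lies on the cycle q0 → q2 → q1 → q0.
Traversing that cycle any number of times yields accepted strings of unbounded length, so the language is infinite.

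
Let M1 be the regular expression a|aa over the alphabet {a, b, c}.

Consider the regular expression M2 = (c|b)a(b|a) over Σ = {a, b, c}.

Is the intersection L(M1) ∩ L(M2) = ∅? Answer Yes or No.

Yes

Converting the expression M1 to a DFA (subset construction, then merging equivalent states) gives the minimal DFA with states {r0, r1, r2, r3}, start state r0, accepting states {r1, r3} and transitions r0: a→r1, b→r2, c→r2; r1: a→r3, b→r2, c→r2; r2: a→r2, b→r2, c→r2; r3: a→r2, b→r2, c→r2.
Converting the expression M2 to a DFA (subset construction, then merging equivalent states) gives the minimal DFA with states {t0, t1, t2, t3, t4}, start state t0, accepting states {t4} and transitions t0: a→t1, b→t2, c→t2; t1: a→t1, b→t1, c→t1; t2: a→t3, b→t1, c→t1; t3: a→t4, b→t4, c→t1; t4: a→t1, b→t1, c→t1.
Exploring the product automaton M1 × M2 from the start pair (r0, t0), following both machines on each input symbol, reaches 7 state pairs: (r0, t0), (r1, t1), (r2, t2), (r3, t1), (r2, t1), (r2, t3), (r2, t4).
M1 accepts in {r1, r3} and M2 accepts in {t4}; no reachable pair has both components accepting, so no string drives both machines to acceptance simultaneously and L(M1) ∩ L(M2) = ∅.
So no string is accepted by both, and the intersection is empty.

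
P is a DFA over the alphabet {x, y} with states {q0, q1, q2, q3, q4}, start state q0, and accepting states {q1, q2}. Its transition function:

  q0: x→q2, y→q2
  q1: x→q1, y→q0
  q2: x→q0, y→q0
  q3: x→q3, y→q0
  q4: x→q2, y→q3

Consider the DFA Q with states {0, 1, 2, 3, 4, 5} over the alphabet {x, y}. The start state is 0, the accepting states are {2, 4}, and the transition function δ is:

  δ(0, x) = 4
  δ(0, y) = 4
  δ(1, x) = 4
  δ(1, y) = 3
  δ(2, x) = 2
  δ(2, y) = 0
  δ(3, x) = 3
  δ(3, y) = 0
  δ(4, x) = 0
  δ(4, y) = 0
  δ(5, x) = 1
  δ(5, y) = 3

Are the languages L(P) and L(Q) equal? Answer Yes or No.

Yes

Exploring the product automaton P × Q from the start pair (q0, 0), following both machines on each input symbol, reaches 2 state pairs: (q0, 0), (q2, 4).
P accepts in {q1, q2} and Q accepts in {2, 4}. In every reachable pair the two components are either both accepting — (q2, 4) — or both non-accepting, so no string is accepted by exactly one of the machines: L(P) \ L(Q) and L(Q) \ L(P) are both empty.
Hence every string is accepted by P iff it is accepted by Q, and the two languages coincide.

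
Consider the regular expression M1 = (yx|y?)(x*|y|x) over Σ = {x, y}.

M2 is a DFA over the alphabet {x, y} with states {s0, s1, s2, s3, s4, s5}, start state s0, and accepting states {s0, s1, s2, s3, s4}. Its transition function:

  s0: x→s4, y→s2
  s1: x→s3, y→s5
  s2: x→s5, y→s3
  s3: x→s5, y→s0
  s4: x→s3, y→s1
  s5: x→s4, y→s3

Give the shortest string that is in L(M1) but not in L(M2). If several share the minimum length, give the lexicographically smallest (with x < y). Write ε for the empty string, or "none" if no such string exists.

The string yx is accepted by M1 but not by M2.
No shorter string lies in the difference, and yx is the lexicographically first length-2 string in L(M1) \ L(M2).

yx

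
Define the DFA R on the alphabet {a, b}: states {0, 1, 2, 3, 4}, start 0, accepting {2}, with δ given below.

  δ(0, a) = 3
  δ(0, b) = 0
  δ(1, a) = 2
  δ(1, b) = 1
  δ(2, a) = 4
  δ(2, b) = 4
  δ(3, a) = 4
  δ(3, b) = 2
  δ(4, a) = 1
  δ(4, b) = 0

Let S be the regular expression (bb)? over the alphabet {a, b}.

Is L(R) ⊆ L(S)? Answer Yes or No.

The string ab is in L(R) but not in L(S).
So L(R) ⊄ L(S).

No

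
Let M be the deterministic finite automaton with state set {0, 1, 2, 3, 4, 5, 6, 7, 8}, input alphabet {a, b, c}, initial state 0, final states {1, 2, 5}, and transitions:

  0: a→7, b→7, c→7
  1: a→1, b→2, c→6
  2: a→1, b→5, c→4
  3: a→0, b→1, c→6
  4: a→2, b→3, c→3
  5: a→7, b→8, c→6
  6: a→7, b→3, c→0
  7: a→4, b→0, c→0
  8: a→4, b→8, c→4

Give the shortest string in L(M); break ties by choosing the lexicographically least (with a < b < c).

aaa

A breadth-first search from 0 reaches an accepting state first via the path 0 → 7 → 4 → 2 on input aaa.
No string of length < 3 is accepted (BFS exhausts all shorter strings without reaching an accepting state), and aaa is the lexicographically least accepting string of length 3.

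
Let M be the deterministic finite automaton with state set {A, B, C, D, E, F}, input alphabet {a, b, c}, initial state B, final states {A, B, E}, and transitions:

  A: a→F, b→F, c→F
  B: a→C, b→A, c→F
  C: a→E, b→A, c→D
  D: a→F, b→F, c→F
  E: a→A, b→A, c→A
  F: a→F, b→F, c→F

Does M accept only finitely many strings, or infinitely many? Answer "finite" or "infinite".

finite

The useful states (reachable from B and able to reach an accepting state) are {A, B, C, E}.
Restricted to these states the transition graph has no cycle, so every accepting path has bounded length and L is finite.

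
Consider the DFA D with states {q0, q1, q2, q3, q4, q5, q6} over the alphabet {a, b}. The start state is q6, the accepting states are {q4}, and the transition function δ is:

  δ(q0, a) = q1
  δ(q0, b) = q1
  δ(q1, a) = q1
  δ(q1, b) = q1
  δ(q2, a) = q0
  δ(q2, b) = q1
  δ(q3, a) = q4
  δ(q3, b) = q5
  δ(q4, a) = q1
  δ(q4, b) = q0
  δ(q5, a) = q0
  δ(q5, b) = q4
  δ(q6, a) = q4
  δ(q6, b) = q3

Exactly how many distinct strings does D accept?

3

The useful subgraph on states {q3, q4, q5, q6} is acyclic, so L(D) is finite; the longest accepting path visits 4 useful states, giving maximum string length 3.
Counting accepting paths from q6 by length: 1 of length 1, 1 of length 2, 1 of length 3. Total 3.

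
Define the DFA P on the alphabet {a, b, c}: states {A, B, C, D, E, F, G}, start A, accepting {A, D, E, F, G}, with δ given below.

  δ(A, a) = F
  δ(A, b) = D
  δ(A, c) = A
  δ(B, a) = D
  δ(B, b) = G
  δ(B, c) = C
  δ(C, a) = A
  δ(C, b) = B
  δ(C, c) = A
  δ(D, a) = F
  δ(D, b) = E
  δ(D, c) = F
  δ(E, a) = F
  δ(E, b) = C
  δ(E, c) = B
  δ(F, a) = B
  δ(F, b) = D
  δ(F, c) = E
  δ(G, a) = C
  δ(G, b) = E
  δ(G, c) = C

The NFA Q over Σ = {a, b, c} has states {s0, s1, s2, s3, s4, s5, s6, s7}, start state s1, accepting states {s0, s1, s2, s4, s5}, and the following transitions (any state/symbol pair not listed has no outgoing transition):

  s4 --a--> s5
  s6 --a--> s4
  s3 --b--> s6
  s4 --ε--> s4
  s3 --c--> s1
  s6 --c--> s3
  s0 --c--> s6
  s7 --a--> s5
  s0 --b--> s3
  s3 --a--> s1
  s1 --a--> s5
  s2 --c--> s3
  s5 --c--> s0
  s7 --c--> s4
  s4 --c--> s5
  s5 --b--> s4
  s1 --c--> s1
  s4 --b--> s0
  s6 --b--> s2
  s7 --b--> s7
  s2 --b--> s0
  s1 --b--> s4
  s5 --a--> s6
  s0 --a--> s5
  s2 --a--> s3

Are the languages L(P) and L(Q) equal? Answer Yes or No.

Exploring the product automaton P × Q from the start pair (A, s1), following both machines on each input symbol, reaches 7 state pairs: (A, s1), (F, s5), (D, s4), (B, s6), (E, s0), (G, s2), (C, s3).
P accepts in {A, D, E, F, G} and Q accepts in {s0, s1, s2, s4, s5}. In every reachable pair the two components are either both accepting — (A, s1), (F, s5), (D, s4), (E, s0), (G, s2) — or both non-accepting, so no string is accepted by exactly one of the machines: L(P) \ L(Q) and L(Q) \ L(P) are both empty.
Hence every string is accepted by P iff it is accepted by Q, and the two languages coincide.

Yes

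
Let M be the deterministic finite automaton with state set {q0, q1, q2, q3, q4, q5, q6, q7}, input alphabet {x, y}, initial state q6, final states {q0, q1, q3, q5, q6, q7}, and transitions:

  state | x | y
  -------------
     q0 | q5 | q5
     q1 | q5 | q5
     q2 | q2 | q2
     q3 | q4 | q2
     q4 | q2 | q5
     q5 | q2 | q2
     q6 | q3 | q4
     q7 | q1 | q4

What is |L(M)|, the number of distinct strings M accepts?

The useful subgraph on states {q3, q4, q5, q6} is acyclic, so L(M) is finite; the longest accepting path visits 4 useful states, giving maximum string length 3.
Counting accepting paths from q6 by length: 1 of length 0, 1 of length 1, 1 of length 2, 1 of length 3. Total 4.

4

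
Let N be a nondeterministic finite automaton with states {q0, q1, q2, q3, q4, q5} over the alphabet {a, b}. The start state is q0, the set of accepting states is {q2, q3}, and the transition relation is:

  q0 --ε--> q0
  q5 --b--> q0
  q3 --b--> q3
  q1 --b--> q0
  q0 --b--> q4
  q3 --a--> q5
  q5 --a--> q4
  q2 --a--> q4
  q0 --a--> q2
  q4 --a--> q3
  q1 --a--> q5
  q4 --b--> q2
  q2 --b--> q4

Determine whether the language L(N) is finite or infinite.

State q2 is reachable from the start and can reach an accepting state, and it lies on the cycle q2 → q4 → q2.
Traversing that cycle any number of times yields accepted strings of unbounded length, so the language is infinite.

infinite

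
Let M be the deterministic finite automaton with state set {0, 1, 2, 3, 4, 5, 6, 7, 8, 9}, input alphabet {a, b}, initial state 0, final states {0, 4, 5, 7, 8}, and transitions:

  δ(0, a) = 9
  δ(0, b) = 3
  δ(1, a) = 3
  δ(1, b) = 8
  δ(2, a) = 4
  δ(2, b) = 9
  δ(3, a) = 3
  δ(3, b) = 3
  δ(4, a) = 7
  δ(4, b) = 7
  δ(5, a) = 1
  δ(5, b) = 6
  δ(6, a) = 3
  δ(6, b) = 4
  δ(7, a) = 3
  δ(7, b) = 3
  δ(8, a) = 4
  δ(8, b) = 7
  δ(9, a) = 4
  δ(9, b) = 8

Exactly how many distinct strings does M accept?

The useful subgraph on states {0, 4, 7, 8, 9} is acyclic, so L(M) is finite; the longest accepting path visits 5 useful states, giving maximum string length 4.
Counting accepting paths from 0 by length: 1 of length 0, 2 of length 2, 4 of length 3, 2 of length 4. Total 9.

9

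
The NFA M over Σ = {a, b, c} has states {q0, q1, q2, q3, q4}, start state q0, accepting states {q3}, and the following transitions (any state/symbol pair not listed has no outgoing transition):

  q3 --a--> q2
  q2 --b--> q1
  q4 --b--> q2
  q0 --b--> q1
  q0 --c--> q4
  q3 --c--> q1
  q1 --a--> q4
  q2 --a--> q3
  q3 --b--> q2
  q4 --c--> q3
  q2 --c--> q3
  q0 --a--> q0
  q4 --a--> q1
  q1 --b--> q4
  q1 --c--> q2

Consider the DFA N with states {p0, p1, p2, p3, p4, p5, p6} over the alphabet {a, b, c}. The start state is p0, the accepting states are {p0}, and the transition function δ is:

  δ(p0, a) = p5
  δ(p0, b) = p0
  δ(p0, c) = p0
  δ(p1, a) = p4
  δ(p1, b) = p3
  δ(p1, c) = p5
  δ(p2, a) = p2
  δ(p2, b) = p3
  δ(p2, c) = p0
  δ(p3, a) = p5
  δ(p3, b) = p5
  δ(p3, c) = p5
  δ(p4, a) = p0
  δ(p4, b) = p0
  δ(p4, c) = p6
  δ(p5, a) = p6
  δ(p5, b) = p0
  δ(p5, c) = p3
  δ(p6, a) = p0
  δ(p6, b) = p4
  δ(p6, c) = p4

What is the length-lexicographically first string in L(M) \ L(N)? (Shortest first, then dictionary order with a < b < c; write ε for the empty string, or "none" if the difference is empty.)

The string acc is accepted by M but not by N.
No shorter string lies in the difference, and acc is the lexicographically first length-3 string in L(M) \ L(N).

acc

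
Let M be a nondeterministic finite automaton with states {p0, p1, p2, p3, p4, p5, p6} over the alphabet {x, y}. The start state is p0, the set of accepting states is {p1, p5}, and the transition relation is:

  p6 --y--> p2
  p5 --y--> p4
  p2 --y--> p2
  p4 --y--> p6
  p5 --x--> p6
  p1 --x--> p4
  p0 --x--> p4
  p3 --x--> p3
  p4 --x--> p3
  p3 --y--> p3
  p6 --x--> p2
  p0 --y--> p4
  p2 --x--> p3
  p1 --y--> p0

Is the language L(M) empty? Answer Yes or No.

Yes

The states reachable from the start state are {p0, p2, p3, p4, p6}.
None of the accepting states {p1, p5} is reachable, so no string is accepted and L(M) = ∅.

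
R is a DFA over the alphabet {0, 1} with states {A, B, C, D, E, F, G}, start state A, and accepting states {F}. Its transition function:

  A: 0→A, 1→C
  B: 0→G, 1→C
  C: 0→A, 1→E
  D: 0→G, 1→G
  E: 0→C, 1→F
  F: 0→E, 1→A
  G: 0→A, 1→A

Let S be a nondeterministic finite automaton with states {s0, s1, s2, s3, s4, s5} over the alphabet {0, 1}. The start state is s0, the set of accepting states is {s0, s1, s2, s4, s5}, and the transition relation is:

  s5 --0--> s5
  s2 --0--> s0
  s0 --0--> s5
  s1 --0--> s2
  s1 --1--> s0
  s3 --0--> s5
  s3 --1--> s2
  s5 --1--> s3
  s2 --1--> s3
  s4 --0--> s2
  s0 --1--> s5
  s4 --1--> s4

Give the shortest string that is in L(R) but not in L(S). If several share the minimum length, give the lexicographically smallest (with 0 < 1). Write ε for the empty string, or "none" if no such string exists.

The string 0111 is accepted by R but not by S.
No shorter string lies in the difference, and 0111 is the lexicographically first length-4 string in L(R) \ L(S).

0111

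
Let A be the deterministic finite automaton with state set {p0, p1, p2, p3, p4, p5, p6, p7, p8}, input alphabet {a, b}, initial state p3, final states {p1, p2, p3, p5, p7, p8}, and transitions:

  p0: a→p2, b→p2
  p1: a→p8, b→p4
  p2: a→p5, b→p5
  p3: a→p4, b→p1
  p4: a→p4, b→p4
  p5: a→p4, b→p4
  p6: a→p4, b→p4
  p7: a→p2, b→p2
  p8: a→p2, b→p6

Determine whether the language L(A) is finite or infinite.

finite

The useful states (reachable from p3 and able to reach an accepting state) are {p1, p2, p3, p5, p8}.
Restricted to these states the transition graph has no cycle, so every accepting path has bounded length and L is finite.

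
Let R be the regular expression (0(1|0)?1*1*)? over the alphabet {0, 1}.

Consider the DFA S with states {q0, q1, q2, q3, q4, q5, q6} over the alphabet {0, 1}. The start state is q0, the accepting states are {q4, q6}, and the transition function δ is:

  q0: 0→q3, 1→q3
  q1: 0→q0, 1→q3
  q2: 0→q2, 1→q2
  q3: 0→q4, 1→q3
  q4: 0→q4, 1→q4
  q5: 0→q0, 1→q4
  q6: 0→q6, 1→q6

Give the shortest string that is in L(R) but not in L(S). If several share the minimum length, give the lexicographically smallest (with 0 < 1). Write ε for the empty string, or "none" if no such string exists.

ε

The empty string ε is accepted by R but not by S.
Since ε is the unique shortest string, it is the required witness.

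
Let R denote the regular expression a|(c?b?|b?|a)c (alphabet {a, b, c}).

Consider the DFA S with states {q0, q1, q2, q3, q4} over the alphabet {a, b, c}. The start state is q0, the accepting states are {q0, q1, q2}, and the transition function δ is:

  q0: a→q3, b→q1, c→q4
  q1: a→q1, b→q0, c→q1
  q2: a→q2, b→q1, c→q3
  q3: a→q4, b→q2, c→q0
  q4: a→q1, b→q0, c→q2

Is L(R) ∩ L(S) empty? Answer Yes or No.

The string ac is accepted by both R and S.
Hence L(R) ∩ L(S) ≠ ∅.

No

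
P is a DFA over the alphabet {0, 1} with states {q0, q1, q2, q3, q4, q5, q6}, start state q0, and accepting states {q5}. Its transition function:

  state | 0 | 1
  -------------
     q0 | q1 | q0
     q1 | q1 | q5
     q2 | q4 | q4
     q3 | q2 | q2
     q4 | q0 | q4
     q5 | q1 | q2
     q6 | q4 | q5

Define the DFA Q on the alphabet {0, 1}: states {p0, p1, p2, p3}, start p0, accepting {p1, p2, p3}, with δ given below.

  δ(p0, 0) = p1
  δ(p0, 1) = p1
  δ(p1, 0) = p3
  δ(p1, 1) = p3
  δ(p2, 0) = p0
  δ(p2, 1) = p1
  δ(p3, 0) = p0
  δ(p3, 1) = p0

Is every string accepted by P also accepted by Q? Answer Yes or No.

No

The string 001 is in L(P) but not in L(Q).
So L(P) ⊄ L(Q).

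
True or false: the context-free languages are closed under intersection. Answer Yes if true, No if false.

{aⁿbⁿcᵐ : m,n≥0} and {aᵐbⁿcⁿ : m,n≥0} are both context-free, but their intersection {aⁿbⁿcⁿ : n≥0} is not (pumping lemma).

No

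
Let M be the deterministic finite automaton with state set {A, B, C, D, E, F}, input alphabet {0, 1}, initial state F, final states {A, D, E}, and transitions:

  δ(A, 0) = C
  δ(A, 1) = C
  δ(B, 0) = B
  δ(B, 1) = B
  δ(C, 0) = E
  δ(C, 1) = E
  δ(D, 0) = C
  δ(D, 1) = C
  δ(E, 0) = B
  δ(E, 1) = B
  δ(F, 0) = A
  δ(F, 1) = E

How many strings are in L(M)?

The useful subgraph on states {A, C, E, F} is acyclic, so L(M) is finite; the longest accepting path visits 4 useful states, giving maximum string length 3.
Counting accepting paths from F by length: 2 of length 1, 4 of length 3. Total 6.

6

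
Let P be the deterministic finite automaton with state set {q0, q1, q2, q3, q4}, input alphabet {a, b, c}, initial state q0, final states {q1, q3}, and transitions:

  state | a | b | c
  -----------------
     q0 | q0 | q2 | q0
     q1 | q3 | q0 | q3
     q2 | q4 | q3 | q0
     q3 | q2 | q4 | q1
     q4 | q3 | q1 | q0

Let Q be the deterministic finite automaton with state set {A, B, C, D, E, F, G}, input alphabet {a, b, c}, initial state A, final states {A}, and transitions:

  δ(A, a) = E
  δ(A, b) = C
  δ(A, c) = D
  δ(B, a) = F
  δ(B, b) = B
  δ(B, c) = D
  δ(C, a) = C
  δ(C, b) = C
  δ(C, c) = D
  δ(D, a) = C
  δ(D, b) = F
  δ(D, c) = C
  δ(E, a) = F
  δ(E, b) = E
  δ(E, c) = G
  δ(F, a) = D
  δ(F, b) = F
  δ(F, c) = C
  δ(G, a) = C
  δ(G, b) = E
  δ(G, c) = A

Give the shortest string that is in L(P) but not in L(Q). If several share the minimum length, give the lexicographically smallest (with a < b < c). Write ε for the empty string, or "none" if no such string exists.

The string bb is accepted by P but not by Q.
No shorter string lies in the difference, and bb is the lexicographically first length-2 string in L(P) \ L(Q).

bb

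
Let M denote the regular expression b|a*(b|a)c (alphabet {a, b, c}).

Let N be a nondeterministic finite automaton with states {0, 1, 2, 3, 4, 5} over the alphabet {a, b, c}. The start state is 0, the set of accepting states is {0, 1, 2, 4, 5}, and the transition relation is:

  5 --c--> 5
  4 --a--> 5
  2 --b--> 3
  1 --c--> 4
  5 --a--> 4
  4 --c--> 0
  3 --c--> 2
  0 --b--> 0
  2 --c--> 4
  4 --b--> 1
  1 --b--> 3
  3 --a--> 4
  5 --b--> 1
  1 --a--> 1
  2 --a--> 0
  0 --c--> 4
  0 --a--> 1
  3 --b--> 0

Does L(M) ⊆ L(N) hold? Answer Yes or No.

Converting the expression M to a DFA (subset construction, then merging equivalent states) gives the minimal DFA with states {m0, m1, m2, m3, m4, m5}, start state m0, accepting states {m2, m5} and transitions m0: a→m1, b→m2, c→m3; m1: a→m1, b→m4, c→m5; m2: a→m3, b→m3, c→m5; m3: a→m3, b→m3, c→m3; m4: a→m3, b→m3, c→m5; m5: a→m3, b→m3, c→m3.
Exploring the product automaton M × N from the start pair (m0, 0), following both machines on each input symbol, reaches 12 state pairs: (m0, 0), (m1, 1), (m2, 0), (m3, 4), (m4, 3), (m5, 4), (m3, 1), (m3, 0), (m3, 5), (m5, 2), (m3, 3), (m3, 2).
M accepts in {m2, m5} and N accepts in {0, 1, 2, 4, 5}. The reachable pairs whose M-component is accepting are (m2, 0), (m5, 4), (m5, 2); in each of them the N-component is accepting too, so the product for L(M) \ L(N) (M-component accepting, N-component rejecting) has no reachable accepting pair and the difference is empty.
Hence every string in L(M) is also in L(N).

Yes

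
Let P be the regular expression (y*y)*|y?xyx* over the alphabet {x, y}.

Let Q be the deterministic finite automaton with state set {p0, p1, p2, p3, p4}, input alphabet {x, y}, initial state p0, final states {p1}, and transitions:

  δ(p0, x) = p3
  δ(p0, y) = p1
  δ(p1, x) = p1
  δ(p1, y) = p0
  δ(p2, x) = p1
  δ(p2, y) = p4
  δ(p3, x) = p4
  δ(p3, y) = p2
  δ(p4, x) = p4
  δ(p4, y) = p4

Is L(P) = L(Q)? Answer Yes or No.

No

The empty string ε is accepted by P but rejected by Q.
So L(P) ≠ L(Q).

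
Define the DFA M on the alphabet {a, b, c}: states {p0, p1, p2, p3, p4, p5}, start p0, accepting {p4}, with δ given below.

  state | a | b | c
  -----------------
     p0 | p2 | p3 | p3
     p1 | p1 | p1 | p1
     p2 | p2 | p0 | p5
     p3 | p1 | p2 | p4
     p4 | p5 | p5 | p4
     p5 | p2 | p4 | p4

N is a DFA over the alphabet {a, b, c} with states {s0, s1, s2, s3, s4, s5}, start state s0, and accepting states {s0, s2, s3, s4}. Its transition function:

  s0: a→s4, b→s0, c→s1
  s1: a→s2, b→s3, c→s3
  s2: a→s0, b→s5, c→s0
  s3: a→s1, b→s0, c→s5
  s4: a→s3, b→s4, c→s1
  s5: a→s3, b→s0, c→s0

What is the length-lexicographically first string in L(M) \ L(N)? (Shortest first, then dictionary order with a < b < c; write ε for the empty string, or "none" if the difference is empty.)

bc

The string bc is accepted by M but not by N.
No shorter string lies in the difference, and bc is the lexicographically first length-2 string in L(M) \ L(N).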